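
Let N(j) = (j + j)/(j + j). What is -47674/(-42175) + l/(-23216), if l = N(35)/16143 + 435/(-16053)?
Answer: 11950845871580489/10572354016477050 ≈ 1.1304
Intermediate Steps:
N(j) = 1 (N(j) = (2*j)/((2*j)) = (2*j)*(1/(2*j)) = 1)
l = -2335384/86381193 (l = 1/16143 + 435/(-16053) = 1*(1/16143) + 435*(-1/16053) = 1/16143 - 145/5351 = -2335384/86381193 ≈ -0.027036)
-47674/(-42175) + l/(-23216) = -47674/(-42175) - 2335384/86381193/(-23216) = -47674*(-1/42175) - 2335384/86381193*(-1/23216) = 47674/42175 + 291923/250678222086 = 11950845871580489/10572354016477050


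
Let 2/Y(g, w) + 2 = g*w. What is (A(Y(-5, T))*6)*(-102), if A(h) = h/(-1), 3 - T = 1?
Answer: -102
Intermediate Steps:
T = 2 (T = 3 - 1*1 = 3 - 1 = 2)
Y(g, w) = 2/(-2 + g*w)
A(h) = -h (A(h) = h*(-1) = -h)
(A(Y(-5, T))*6)*(-102) = (-2/(-2 - 5*2)*6)*(-102) = (-2/(-2 - 10)*6)*(-102) = (-2/(-12)*6)*(-102) = (-2*(-1)/12*6)*(-102) = (-1*(-1/6)*6)*(-102) = ((1/6)*6)*(-102) = 1*(-102) = -102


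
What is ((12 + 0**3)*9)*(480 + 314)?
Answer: 85752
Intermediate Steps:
((12 + 0**3)*9)*(480 + 314) = ((12 + 0)*9)*794 = (12*9)*794 = 108*794 = 85752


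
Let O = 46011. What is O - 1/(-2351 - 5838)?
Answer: 376784080/8189 ≈ 46011.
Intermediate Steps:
O - 1/(-2351 - 5838) = 46011 - 1/(-2351 - 5838) = 46011 - 1/(-8189) = 46011 - 1*(-1/8189) = 46011 + 1/8189 = 376784080/8189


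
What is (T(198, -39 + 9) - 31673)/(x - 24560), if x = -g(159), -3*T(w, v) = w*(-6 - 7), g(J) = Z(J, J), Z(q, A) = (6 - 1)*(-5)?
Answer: 6163/4907 ≈ 1.2560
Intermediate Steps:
Z(q, A) = -25 (Z(q, A) = 5*(-5) = -25)
g(J) = -25
T(w, v) = 13*w/3 (T(w, v) = -w*(-6 - 7)/3 = -w*(-13)/3 = -(-13)*w/3 = 13*w/3)
x = 25 (x = -1*(-25) = 25)
(T(198, -39 + 9) - 31673)/(x - 24560) = ((13/3)*198 - 31673)/(25 - 24560) = (858 - 31673)/(-24535) = -30815*(-1/24535) = 6163/4907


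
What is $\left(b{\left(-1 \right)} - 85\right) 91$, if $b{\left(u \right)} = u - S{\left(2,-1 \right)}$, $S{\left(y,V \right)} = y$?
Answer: $-8008$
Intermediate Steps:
$b{\left(u \right)} = -2 + u$ ($b{\left(u \right)} = u - 2 = -2 + u$)
$\left(b{\left(-1 \right)} - 85\right) 91 = \left(\left(-2 - 1\right) - 85\right) 91 = \left(-3 - 85\right) 91 = \left(-88\right) 91 = -8008$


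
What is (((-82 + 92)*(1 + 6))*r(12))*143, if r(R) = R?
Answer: 120120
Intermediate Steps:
(((-82 + 92)*(1 + 6))*r(12))*143 = (((-82 + 92)*(1 + 6))*12)*143 = ((10*7)*12)*143 = (70*12)*143 = 840*143 = 120120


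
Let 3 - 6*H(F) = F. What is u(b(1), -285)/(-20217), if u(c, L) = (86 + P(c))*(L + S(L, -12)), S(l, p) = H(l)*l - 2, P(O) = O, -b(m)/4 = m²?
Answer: 1145294/20217 ≈ 56.650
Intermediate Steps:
H(F) = ½ - F/6
b(m) = -4*m²
S(l, p) = -2 + l*(½ - l/6) (S(l, p) = (½ - l/6)*l - 2 = l*(½ - l/6) - 2 = -2 + l*(½ - l/6))
u(c, L) = (86 + c)*(-2 + L - L*(-3 + L)/6) (u(c, L) = (86 + c)*(L + (-2 - L*(-3 + L)/6)) = (86 + c)*(-2 + L - L*(-3 + L)/6))
u(b(1), -285)/(-20217) = (-172 - (-8)*1² + 129*(-285) - 43/3*(-285)² - ⅙*(-4*1²)*(-285)² + (3/2)*(-285)*(-4*1²))/(-20217) = (-172 - (-8) - 36765 - 43/3*81225 - ⅙*(-4*1)*81225 + (3/2)*(-285)*(-4*1))*(-1/20217) = (-172 - 2*(-4) - 36765 - 1164225 - ⅙*(-4)*81225 + (3/2)*(-285)*(-4))*(-1/20217) = (-172 + 8 - 36765 - 1164225 + 54150 + 1710)*(-1/20217) = -1145294*(-1/20217) = 1145294/20217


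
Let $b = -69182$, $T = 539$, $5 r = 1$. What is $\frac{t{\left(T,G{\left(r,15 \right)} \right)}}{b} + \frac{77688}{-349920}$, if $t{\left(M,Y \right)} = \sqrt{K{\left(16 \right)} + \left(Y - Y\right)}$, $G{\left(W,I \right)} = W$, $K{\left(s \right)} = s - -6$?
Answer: $- \frac{1079}{4860} - \frac{\sqrt{22}}{69182} \approx -0.22208$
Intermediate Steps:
$K{\left(s \right)} = 6 + s$ ($K{\left(s \right)} = s + 6 = 6 + s$)
$r = \frac{1}{5}$ ($r = \frac{1}{5} \cdot 1 = \frac{1}{5} \approx 0.2$)
$t{\left(M,Y \right)} = \sqrt{22}$ ($t{\left(M,Y \right)} = \sqrt{\left(6 + 16\right) + \left(Y - Y\right)} = \sqrt{22 + 0} = \sqrt{22}$)
$\frac{t{\left(T,G{\left(r,15 \right)} \right)}}{b} + \frac{77688}{-349920} = \frac{\sqrt{22}}{-69182} + \frac{77688}{-349920} = \sqrt{22} \left(- \frac{1}{69182}\right) + 77688 \left(- \frac{1}{349920}\right) = - \frac{\sqrt{22}}{69182} - \frac{1079}{4860} = - \frac{1079}{4860} - \frac{\sqrt{22}}{69182}$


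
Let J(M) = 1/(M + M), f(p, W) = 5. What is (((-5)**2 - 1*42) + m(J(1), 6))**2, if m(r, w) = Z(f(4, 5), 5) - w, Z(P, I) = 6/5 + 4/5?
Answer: 441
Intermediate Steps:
Z(P, I) = 2 (Z(P, I) = 6*(1/5) + 4*(1/5) = 6/5 + 4/5 = 2)
J(M) = 1/(2*M)
m(r, w) = 2 - w
(((-5)**2 - 1*42) + m(J(1), 6))**2 = (((-5)**2 - 1*42) + (2 - 1*6))**2 = ((25 - 42) + (2 - 6))**2 = (-17 - 4)**2 = (-21)**2 = 441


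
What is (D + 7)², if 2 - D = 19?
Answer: 100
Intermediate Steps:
D = -17 (D = 2 - 1*19 = 2 - 19 = -17)
(D + 7)² = (-17 + 7)² = (-10)² = 100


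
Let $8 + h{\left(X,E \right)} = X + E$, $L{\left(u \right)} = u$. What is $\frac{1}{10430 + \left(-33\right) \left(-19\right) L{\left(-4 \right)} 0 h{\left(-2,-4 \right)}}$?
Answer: $\frac{1}{10430} \approx 9.5877 \cdot 10^{-5}$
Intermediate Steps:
$h{\left(X,E \right)} = -8 + E + X$ ($h{\left(X,E \right)} = -8 + \left(X + E\right) = -8 + \left(E + X\right) = -8 + E + X$)
$\frac{1}{10430 + \left(-33\right) \left(-19\right) L{\left(-4 \right)} 0 h{\left(-2,-4 \right)}} = \frac{1}{10430 + \left(-33\right) \left(-19\right) \left(-4\right) 0 \left(-8 - 4 - 2\right)} = \frac{1}{10430 + 627 \cdot 0 \left(-14\right)} = \frac{1}{10430 + 627 \cdot 0} = \frac{1}{10430 + 0} = \frac{1}{10430}$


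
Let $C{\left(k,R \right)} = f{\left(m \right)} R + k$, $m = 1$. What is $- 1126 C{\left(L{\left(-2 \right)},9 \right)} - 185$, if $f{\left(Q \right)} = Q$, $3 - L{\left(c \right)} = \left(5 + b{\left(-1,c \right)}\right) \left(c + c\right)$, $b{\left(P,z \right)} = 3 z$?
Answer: $-9193$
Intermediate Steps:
$L{\left(c \right)} = 3 - 2 c \left(5 + 3 c\right)$ ($L{\left(c \right)} = 3 - \left(5 + 3 c\right) \left(c + c\right) = 3 - \left(5 + 3 c\right) 2 c = 3 - 2 c \left(5 + 3 c\right)$)
$C{\left(k,R \right)} = R + k$ ($C{\left(k,R \right)} = 1 R + k = R + k$)
$- 1126 C{\left(L{\left(-2 \right)},9 \right)} - 185 = - 1126 \left(9 - \left(-23 + 24\right)\right) - 185 = - 1126 \left(9 + \left(3 + 20 - 24\right)\right) - 185 = - 1126 \left(9 - 1\right) - 185 = \left(-1126\right) 8 - 185 = -9008 - 185 = -9193$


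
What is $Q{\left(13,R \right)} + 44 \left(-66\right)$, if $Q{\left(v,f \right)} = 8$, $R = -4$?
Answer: $-2896$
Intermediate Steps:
$Q{\left(13,R \right)} + 44 \left(-66\right) = 8 + 44 \left(-66\right) = 8 - 2904 = -2896$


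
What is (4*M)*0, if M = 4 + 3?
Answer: 0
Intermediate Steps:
M = 7
(4*M)*0 = (4*7)*0 = 28*0 = 0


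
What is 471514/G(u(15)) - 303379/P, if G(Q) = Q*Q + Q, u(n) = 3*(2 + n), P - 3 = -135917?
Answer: 8111239363/45055491 ≈ 180.03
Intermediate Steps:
P = -135914 (P = 3 - 135917 = -135914)
u(n) = 6 + 3*n
G(Q) = Q + Q² (G(Q) = Q² + Q = Q + Q²)
471514/G(u(15)) - 303379/P = 471514/(((6 + 3*15)*(1 + (6 + 3*15)))) - 303379/(-135914) = 471514/(((6 + 45)*(1 + (6 + 45)))) - 303379*(-1/135914) = 471514/((51*(1 + 51))) + 303379/135914 = 471514/((51*52)) + 303379/135914 = 471514/2652 + 303379/135914 = 471514*(1/2652) + 303379/135914 = 235757/1326 + 303379/135914 = 8111239363/45055491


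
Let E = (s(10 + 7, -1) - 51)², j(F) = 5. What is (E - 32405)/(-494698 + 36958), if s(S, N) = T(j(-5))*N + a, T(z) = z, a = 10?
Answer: 30289/457740 ≈ 0.066171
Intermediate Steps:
s(S, N) = 10 + 5*N (s(S, N) = 5*N + 10 = 10 + 5*N)
E = 2116 (E = ((10 + 5*(-1)) - 51)² = ((10 - 5) - 51)² = (5 - 51)² = (-46)² = 2116)
(E - 32405)/(-494698 + 36958) = (2116 - 32405)/(-494698 + 36958) = -30289/(-457740) = -30289*(-1/457740) = 30289/457740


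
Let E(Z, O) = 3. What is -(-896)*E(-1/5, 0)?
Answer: 2688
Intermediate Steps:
-(-896)*E(-1/5, 0) = -(-896)*3 = -224*(-12) = 2688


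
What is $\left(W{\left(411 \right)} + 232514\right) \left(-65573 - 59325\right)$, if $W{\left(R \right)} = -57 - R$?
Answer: $-28982081308$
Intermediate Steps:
$\left(W{\left(411 \right)} + 232514\right) \left(-65573 - 59325\right) = \left(\left(-57 - 411\right) + 232514\right) \left(-65573 - 59325\right) = \left(\left(-57 - 411\right) + 232514\right) \left(-124898\right) = \left(-468 + 232514\right) \left(-124898\right) = 232046 \left(-124898\right) = -28982081308$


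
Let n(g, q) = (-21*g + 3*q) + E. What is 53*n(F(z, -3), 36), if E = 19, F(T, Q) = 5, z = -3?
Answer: 1166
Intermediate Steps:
n(g, q) = 19 - 21*g + 3*q (n(g, q) = (-21*g + 3*q) + 19 = 19 - 21*g + 3*q)
53*n(F(z, -3), 36) = 53*(19 - 21*5 + 3*36) = 53*(19 - 105 + 108) = 53*22 = 1166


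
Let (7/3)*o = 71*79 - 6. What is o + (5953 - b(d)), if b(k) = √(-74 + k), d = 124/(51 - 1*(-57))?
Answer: 58480/7 - I*√5901/9 ≈ 8354.3 - 8.5353*I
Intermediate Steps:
o = 16809/7 (o = 3*(71*79 - 6)/7 = 3*(5609 - 6)/7 = (3/7)*5603 = 16809/7 ≈ 2401.3)
d = 31/27 (d = 124/(51 + 57) = 124/108 = 124*(1/108) = 31/27 ≈ 1.1481)
o + (5953 - b(d)) = 16809/7 + (5953 - √(-74 + 31/27)) = 16809/7 + (5953 - √(-1967/27)) = 16809/7 + (5953 - I*√5901/9) = 58480/7 - I*√5901/9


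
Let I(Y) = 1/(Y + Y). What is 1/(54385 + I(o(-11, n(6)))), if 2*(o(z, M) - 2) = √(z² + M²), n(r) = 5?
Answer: 7070046/384504234169 - √146/384504234169 ≈ 1.8387e-5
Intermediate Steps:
o(z, M) = 2 + √(M² + z²)/2 (o(z, M) = 2 + √(z² + M²)/2 = 2 + √(M² + z²)/2)
I(Y) = 1/(2*Y)
1/(54385 + I(o(-11, n(6)))) = 1/(54385 + 1/(2*(2 + √(5² + (-11)²)/2))) = 1/(54385 + 1/(2*(2 + √(25 + 121)/2))) = 1/(54385 + 1/(2*(2 + √146/2)))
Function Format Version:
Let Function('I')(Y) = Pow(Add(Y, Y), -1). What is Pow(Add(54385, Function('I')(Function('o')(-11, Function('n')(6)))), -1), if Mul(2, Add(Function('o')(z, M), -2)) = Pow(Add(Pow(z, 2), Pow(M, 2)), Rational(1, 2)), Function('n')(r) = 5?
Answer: Add(Rational(7070046, 384504234169), Mul(Rational(-1, 384504234169), Pow(146, Rational(1, 2)))) ≈ 1.8387e-5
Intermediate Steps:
Function('o')(z, M) = Add(2, Mul(Rational(1, 2), Pow(Add(Pow(M, 2), Pow(z, 2)), Rational(1, 2)))) (Function('o')(z, M) = Add(2, Mul(Rational(1, 2), Pow(Add(Pow(z, 2), Pow(M, 2)), Rational(1, 2)))) = Add(2, Mul(Rational(1, 2), Pow(Add(Pow(M, 2), Pow(z, 2)), Rational(1, 2)))))
Function('I')(Y) = Mul(Rational(1, 2), Pow(Y, -1)) (Function('I')(Y) = Pow(Mul(2, Y), -1) = Mul(Rational(1, 2), Pow(Y, -1)))
Pow(Add(54385, Function('I')(Function('o')(-11, Function('n')(6)))), -1) = Pow(Add(54385, Mul(Rational(1, 2), Pow(Add(2, Mul(Rational(1, 2), Pow(Add(Pow(5, 2), Pow(-11, 2)), Rational(1, 2)))), -1))), -1) = Pow(Add(54385, Mul(Rational(1, 2), Pow(Add(2, Mul(Rational(1, 2), Pow(Add(25, 121), Rational(1, 2)))), -1))), -1) = Pow(Add(54385, Mul(Rational(1, 2), Pow(Add(2, Mul(Rational(1, 2), Pow(146, Rational(1, 2)))), -1))), -1)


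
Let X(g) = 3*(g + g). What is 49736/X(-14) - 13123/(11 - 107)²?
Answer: -38289109/64512 ≈ -593.52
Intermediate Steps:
X(g) = 6*g (X(g) = 3*(2*g) = 6*g)
49736/X(-14) - 13123/(11 - 107)² = 49736/((6*(-14))) - 13123/(11 - 107)² = 49736/(-84) - 13123/((-96)²) = 49736*(-1/84) - 13123/9216 = -12434/21 - 13123*1/9216 = -12434/21 - 13123/9216 = -38289109/64512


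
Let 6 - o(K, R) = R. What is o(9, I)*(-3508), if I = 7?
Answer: 3508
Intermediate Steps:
o(K, R) = 6 - R
o(9, I)*(-3508) = (6 - 1*7)*(-3508) = (6 - 7)*(-3508) = -1*(-3508) = 3508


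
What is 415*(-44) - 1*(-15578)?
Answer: -2682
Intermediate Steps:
415*(-44) - 1*(-15578) = -18260 + 15578 = -2682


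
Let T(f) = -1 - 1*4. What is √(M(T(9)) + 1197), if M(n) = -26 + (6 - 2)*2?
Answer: 3*√131 ≈ 34.337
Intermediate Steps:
T(f) = -5 (T(f) = -1 - 4 = -5)
M(n) = -18 (M(n) = -26 + 4*2 = -26 + 8 = -18)
√(M(T(9)) + 1197) = √(-18 + 1197) = √1179 = 3*√131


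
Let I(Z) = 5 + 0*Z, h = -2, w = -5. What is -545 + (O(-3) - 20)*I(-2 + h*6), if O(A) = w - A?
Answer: -655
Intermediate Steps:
O(A) = -5 - A
I(Z) = 5 (I(Z) = 5 + 0 = 5)
-545 + (O(-3) - 20)*I(-2 + h*6) = -545 + ((-5 - 1*(-3)) - 20)*5 = -545 + ((-5 + 3) - 20)*5 = -545 + (-2 - 20)*5 = -545 - 22*5 = -545 - 110 = -655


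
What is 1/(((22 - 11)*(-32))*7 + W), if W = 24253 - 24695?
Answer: -1/2906 ≈ -0.00034412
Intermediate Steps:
W = -442
1/(((22 - 11)*(-32))*7 + W) = 1/(((22 - 11)*(-32))*7 - 442) = 1/((11*(-32))*7 - 442) = 1/(-352*7 - 442) = 1/(-2464 - 442) = 1/(-2906) = -1/2906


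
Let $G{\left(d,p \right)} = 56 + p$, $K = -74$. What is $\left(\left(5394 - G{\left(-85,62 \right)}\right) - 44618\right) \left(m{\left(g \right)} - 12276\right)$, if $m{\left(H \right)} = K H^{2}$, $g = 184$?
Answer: $99048206040$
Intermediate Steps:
$m{\left(H \right)} = - 74 H^{2}$
$\left(\left(5394 - G{\left(-85,62 \right)}\right) - 44618\right) \left(m{\left(g \right)} - 12276\right) = \left(\left(5394 - \left(56 + 62\right)\right) - 44618\right) \left(- 74 \cdot 184^{2} - 12276\right) = \left(\left(5394 - 118\right) - 44618\right) \left(\left(-74\right) 33856 - 12276\right) = \left(\left(5394 - 118\right) - 44618\right) \left(-2505344 - 12276\right) = \left(5276 - 44618\right) \left(-2517620\right) = \left(-39342\right) \left(-2517620\right) = 99048206040$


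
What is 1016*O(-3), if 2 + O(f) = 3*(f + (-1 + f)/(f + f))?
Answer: -9144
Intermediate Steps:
O(f) = -2 + 3*f + 3*(-1 + f)/(2*f) (O(f) = -2 + 3*(f + (-1 + f)/(f + f)) = -2 + 3*(f + (-1 + f)/((2*f))) = -2 + 3*(f + (-1 + f)*(1/(2*f))) = -2 + 3*(f + (-1 + f)/(2*f)) = -2 + (3*f + 3*(-1 + f)/(2*f)) = -2 + 3*f + 3*(-1 + f)/(2*f))
1016*O(-3) = 1016*((½)*(-3 - 3*(-1 + 6*(-3)))/(-3)) = 1016*((½)*(-⅓)*(-3 - 3*(-1 - 18))) = 1016*((½)*(-⅓)*(-3 - 3*(-19))) = 1016*((½)*(-⅓)*(-3 + 57)) = 1016*((½)*(-⅓)*54) = 1016*(-9) = -9144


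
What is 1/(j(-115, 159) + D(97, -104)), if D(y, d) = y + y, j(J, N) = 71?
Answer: 1/265 ≈ 0.0037736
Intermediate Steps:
D(y, d) = 2*y
1/(j(-115, 159) + D(97, -104)) = 1/(71 + 2*97) = 1/(71 + 194) = 1/265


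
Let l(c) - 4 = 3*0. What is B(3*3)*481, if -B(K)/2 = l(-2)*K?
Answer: -34632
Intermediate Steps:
l(c) = 4 (l(c) = 4 + 3*0 = 4 + 0 = 4)
B(K) = -8*K
B(3*3)*481 = -24*3*481 = -8*9*481 = -72*481 = -34632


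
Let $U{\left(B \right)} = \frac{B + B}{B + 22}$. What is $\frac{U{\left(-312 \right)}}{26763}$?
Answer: $\frac{104}{1293545} \approx 8.0399 \cdot 10^{-5}$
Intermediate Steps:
$U{\left(B \right)} = \frac{2 B}{22 + B}$
$\frac{U{\left(-312 \right)}}{26763} = \frac{2 \left(-312\right) \frac{1}{22 - 312}}{26763} = 2 \left(-312\right) \frac{1}{-290} \cdot \frac{1}{26763} = 2 \left(-312\right) \left(- \frac{1}{290}\right) \frac{1}{26763} = \frac{312}{145} \cdot \frac{1}{26763} = \frac{104}{1293545}$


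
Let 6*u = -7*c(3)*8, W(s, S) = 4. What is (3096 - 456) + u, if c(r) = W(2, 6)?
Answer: 7808/3 ≈ 2602.7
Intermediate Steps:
c(r) = 4
u = -112/3 (u = (-7*4*8)/6 = (-28*8)/6 = (⅙)*(-224) = -112/3 ≈ -37.333)
(3096 - 456) + u = (3096 - 456) - 112/3 = 2640 - 112/3 = 7808/3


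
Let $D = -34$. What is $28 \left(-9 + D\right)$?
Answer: $-1204$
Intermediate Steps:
$28 \left(-9 + D\right) = 28 \left(-9 - 34\right) = 28 \left(-43\right) = -1204$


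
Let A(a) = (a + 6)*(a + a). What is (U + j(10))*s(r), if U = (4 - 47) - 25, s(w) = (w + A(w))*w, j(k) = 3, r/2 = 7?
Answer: -522340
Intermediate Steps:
r = 14 (r = 2*7 = 14)
A(a) = 2*a*(6 + a) (A(a) = (6 + a)*(2*a) = 2*a*(6 + a))
s(w) = w*(w + 2*w*(6 + w)) (s(w) = (w + 2*w*(6 + w))*w = w*(w + 2*w*(6 + w)))
U = -68 (U = -43 - 25 = -68)
(U + j(10))*s(r) = (-68 + 3)*(14²*(13 + 2*14)) = -12740*(13 + 28) = -12740*41 = -65*8036 = -522340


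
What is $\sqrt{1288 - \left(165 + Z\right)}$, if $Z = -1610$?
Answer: $\sqrt{2733} \approx 52.278$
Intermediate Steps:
$\sqrt{1288 - \left(165 + Z\right)} = \sqrt{1288 - -1445} = \sqrt{1288 + \left(-165 + 1610\right)} = \sqrt{1288 + 1445} = \sqrt{2733}$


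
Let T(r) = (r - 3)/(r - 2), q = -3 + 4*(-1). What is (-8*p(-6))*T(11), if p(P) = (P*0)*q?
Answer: 0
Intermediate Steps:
q = -7 (q = -3 - 4 = -7)
p(P) = 0 (p(P) = (P*0)*(-7) = 0*(-7) = 0)
T(r) = (-3 + r)/(-2 + r)
(-8*p(-6))*T(11) = (-8*0)*((-3 + 11)/(-2 + 11)) = 0*(8/9) = 0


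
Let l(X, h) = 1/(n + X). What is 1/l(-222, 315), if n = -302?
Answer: -524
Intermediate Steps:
l(X, h) = 1/(-302 + X)
1/l(-222, 315) = 1/(1/(-302 - 222)) = 1/(1/(-524)) = 1/(-1/524) = -524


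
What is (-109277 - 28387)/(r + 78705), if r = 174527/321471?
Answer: -22127491872/12650774791 ≈ -1.7491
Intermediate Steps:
r = 174527/321471 (r = 174527*(1/321471) = 174527/321471 ≈ 0.54290)
(-109277 - 28387)/(r + 78705) = (-109277 - 28387)/(174527/321471 + 78705) = -137664/25301549582/321471 = -137664*321471/25301549582 = -22127491872/12650774791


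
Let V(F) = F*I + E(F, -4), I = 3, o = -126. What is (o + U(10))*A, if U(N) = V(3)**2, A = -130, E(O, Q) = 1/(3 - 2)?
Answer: 3380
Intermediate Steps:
E(O, Q) = 1 (E(O, Q) = 1/1 = 1)
V(F) = 1 + 3*F (V(F) = F*3 + 1 = 3*F + 1 = 1 + 3*F)
U(N) = 100 (U(N) = (1 + 3*3)**2 = (1 + 9)**2 = 10**2 = 100)
(o + U(10))*A = (-126 + 100)*(-130) = -26*(-130) = 3380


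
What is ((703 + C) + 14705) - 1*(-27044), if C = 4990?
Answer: 47442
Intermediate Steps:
((703 + C) + 14705) - 1*(-27044) = ((703 + 4990) + 14705) - 1*(-27044) = (5693 + 14705) + 27044 = 20398 + 27044 = 47442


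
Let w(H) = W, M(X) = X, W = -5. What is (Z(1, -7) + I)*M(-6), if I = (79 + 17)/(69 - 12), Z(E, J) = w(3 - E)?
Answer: 378/19 ≈ 19.895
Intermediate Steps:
w(H) = -5
Z(E, J) = -5
I = 32/19 (I = 96/57 = 96*(1/57) = 32/19 ≈ 1.6842)
(Z(1, -7) + I)*M(-6) = (-5 + 32/19)*(-6) = -63/19*(-6) = 378/19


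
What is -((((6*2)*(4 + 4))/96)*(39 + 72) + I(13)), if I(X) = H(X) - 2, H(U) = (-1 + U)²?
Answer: -253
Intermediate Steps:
I(X) = -2 + (-1 + X)² (I(X) = (-1 + X)² - 2 = -2 + (-1 + X)²)
-((((6*2)*(4 + 4))/96)*(39 + 72) + I(13)) = -((((6*2)*(4 + 4))/96)*(39 + 72) + (-2 + (-1 + 13)²)) = -(((12*8)*(1/96))*111 + (-2 + 12²)) = -((96*(1/96))*111 + (-2 + 144)) = -(1*111 + 142) = -(111 + 142) = -1*253 = -253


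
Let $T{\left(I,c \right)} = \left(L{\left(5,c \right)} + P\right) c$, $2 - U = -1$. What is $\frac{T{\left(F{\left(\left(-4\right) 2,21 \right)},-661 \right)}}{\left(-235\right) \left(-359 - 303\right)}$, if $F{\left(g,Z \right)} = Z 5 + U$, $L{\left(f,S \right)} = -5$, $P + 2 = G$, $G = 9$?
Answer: $- \frac{661}{77785} \approx -0.0084978$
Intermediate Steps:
$P = 7$ ($P = -2 + 9 = 7$)
$U = 3$ ($U = 2 - -1 = 2 + 1 = 3$)
$F{\left(g,Z \right)} = 3 + 5 Z$ ($F{\left(g,Z \right)} = Z 5 + 3 = 5 Z + 3 = 3 + 5 Z$)
$T{\left(I,c \right)} = 2 c$ ($T{\left(I,c \right)} = \left(-5 + 7\right) c = 2 c$)
$\frac{T{\left(F{\left(\left(-4\right) 2,21 \right)},-661 \right)}}{\left(-235\right) \left(-359 - 303\right)} = \frac{2 \left(-661\right)}{\left(-235\right) \left(-359 - 303\right)} = - \frac{1322}{\left(-235\right) \left(-662\right)} = - \frac{1322}{155570} = \left(-1322\right) \frac{1}{155570} = - \frac{661}{77785}$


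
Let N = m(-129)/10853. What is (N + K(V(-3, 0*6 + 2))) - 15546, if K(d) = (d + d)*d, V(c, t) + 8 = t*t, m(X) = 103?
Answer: -168373339/10853 ≈ -15514.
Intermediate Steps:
V(c, t) = -8 + t² (V(c, t) = -8 + t*t = -8 + t²)
K(d) = 2*d² (K(d) = (2*d)*d = 2*d²)
N = 103/10853 ≈ 0.0094905
(N + K(V(-3, 0*6 + 2))) - 15546 = (103/10853 + 2*(-8 + (0*6 + 2)²)²) - 15546 = (103/10853 + 2*(-8 + (0 + 2)²)²) - 15546 = (103/10853 + 2*(-8 + 2²)²) - 15546 = (103/10853 + 2*(-8 + 4)²) - 15546 = (103/10853 + 2*(-4)²) - 15546 = (103/10853 + 2*16) - 15546 = (103/10853 + 32) - 15546 = 347399/10853 - 15546 = -168373339/10853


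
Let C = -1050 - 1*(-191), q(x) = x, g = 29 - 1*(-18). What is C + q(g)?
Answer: -812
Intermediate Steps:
g = 47 (g = 29 + 18 = 47)
C = -859 (C = -1050 + 191 = -859)
C + q(g) = -859 + 47 = -812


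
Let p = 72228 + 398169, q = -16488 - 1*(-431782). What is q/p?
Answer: 415294/470397 ≈ 0.88286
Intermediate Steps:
q = 415294 (q = -16488 + 431782 = 415294)
p = 470397
q/p = 415294/470397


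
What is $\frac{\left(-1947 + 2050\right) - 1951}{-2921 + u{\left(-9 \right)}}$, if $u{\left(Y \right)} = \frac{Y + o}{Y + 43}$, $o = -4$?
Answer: $\frac{20944}{33109} \approx 0.63258$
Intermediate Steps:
$u{\left(Y \right)} = \frac{-4 + Y}{43 + Y}$ ($u{\left(Y \right)} = \frac{Y - 4}{Y + 43} = \frac{-4 + Y}{43 + Y}$)
$\frac{\left(-1947 + 2050\right) - 1951}{-2921 + u{\left(-9 \right)}} = \frac{\left(-1947 + 2050\right) - 1951}{-2921 + \frac{-4 - 9}{43 - 9}} = \frac{103 - 1951}{-2921 + \frac{1}{34} \left(-13\right)} = - \frac{1848}{-2921 + \frac{1}{34} \left(-13\right)} = - \frac{1848}{-2921 - \frac{13}{34}} = - \frac{1848}{- \frac{99327}{34}} = \left(-1848\right) \left(- \frac{34}{99327}\right) = \frac{20944}{33109}$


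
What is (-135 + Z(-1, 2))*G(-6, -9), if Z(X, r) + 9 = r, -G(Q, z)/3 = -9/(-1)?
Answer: 3834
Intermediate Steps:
G(Q, z) = -27 (G(Q, z) = -(-27)/(-1) = -(-27)*(-1) = -3*9 = -27)
Z(X, r) = -9 + r
(-135 + Z(-1, 2))*G(-6, -9) = (-135 + (-9 + 2))*(-27) = (-135 - 7)*(-27) = -142*(-27) = 3834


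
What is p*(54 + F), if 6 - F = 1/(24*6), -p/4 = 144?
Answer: -34556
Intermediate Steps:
p = -576 (p = -4*144 = -576)
F = 863/144 (F = 6 - 1/(24*6) = 6 - 1/144 = 863/144 ≈ 5.9931)
p*(54 + F) = -576*(54 + 863/144) = -576*8639/144 = -34556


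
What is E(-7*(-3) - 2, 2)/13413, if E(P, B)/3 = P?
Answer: 19/4471 ≈ 0.0042496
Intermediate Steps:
E(P, B) = 3*P
E(-7*(-3) - 2, 2)/13413 = (3*(-7*(-3) - 2))/13413 = (3*(21 - 2))*(1/13413) = (3*19)*(1/13413) = 57*(1/13413) = 19/4471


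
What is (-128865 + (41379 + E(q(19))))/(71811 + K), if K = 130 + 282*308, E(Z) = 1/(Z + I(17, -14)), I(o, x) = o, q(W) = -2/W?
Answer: -28082987/50973837 ≈ -0.55093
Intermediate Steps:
E(Z) = 1/(17 + Z) (E(Z) = 1/(Z + 17) = 1/(17 + Z))
K = 86986 (K = 130 + 86856 = 86986)
(-128865 + (41379 + E(q(19))))/(71811 + K) = (-128865 + (41379 + 1/(17 - 2/19)))/(71811 + 86986) = (-128865 + (41379 + 1/(17 - 2*1/19)))/158797 = (-128865 + (41379 + 1/(17 - 2/19)))*(1/158797) = (-128865 + (41379 + 1/(321/19)))*(1/158797) = (-128865 + (41379 + 19/321))*(1/158797) = (-128865 + 13282678/321)*(1/158797) = -28082987/321*1/158797 = -28082987/50973837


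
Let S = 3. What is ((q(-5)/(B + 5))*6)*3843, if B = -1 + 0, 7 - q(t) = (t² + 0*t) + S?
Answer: -242109/2 ≈ -1.2105e+5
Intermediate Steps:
q(t) = 4 - t² (q(t) = 7 - ((t² + 0*t) + 3) = 7 - ((t² + 0) + 3) = 7 - (t² + 3) = 7 - (3 + t²) = 7 + (-3 - t²) = 4 - t²)
B = -1
((q(-5)/(B + 5))*6)*3843 = (((4 - 1*(-5)²)/(-1 + 5))*6)*3843 = (((4 - 1*25)/4)*6)*3843 = (((4 - 25)*(¼))*6)*3843 = (-21*¼*6)*3843 = -21/4*6*3843 = -63/2*3843 = -242109/2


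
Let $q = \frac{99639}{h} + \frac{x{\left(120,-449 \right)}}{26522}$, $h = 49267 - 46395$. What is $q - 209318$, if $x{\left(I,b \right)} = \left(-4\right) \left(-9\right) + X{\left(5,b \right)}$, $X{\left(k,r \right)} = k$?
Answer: $- \frac{7970678574601}{38085592} \approx -2.0928 \cdot 10^{5}$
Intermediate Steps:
$h = 2872$ ($h = 49267 - 46395 = 2872$)
$x{\left(I,b \right)} = 41$ ($x{\left(I,b \right)} = \left(-4\right) \left(-9\right) + 5 = 36 + 5 = 41$)
$q = \frac{1321371655}{38085592}$ ($q = \frac{99639}{2872} + \frac{41}{26522} = \frac{1321371655}{38085592} \approx 34.695$)
$q - 209318 = \frac{1321371655}{38085592} - 209318 = - \frac{7970678574601}{38085592}$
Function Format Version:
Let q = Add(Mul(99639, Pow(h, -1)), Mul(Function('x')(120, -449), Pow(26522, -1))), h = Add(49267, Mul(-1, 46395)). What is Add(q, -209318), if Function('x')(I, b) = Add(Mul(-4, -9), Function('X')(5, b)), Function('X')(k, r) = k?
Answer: Rational(-7970678574601, 38085592) ≈ -2.0928e+5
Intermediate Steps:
h = 2872 (h = Add(49267, -46395) = 2872)
Function('x')(I, b) = 41 (Function('x')(I, b) = Add(Mul(-4, -9), 5) = Add(36, 5) = 41)
q = Rational(1321371655, 38085592) (q = Add(Mul(99639, Pow(2872, -1)), Mul(41, Pow(26522, -1))) = Add(Mul(99639, Rational(1, 2872)), Mul(41, Rational(1, 26522))) = Add(Rational(99639, 2872), Rational(41, 26522)) = Rational(1321371655, 38085592) ≈ 34.695)
Add(q, -209318) = Add(Rational(1321371655, 38085592), -209318) = Rational(-7970678574601, 38085592)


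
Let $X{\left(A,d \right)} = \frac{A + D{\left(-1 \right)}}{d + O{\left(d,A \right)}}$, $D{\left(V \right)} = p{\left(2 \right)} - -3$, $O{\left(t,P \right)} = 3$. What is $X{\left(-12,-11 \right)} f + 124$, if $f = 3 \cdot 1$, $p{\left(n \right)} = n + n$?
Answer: $\frac{1007}{8} \approx 125.88$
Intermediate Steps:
$p{\left(n \right)} = 2 n$
$f = 3$
$D{\left(V \right)} = 7$ ($D{\left(V \right)} = 2 \cdot 2 - -3 = 4 + 3 = 7$)
$X{\left(A,d \right)} = \frac{7 + A}{3 + d}$ ($X{\left(A,d \right)} = \frac{A + 7}{d + 3} = \frac{7 + A}{3 + d}$)
$X{\left(-12,-11 \right)} f + 124 = \frac{7 - 12}{3 - 11} \cdot 3 + 124 = \frac{1}{-8} \left(-5\right) 3 + 124 = \left(- \frac{1}{8}\right) \left(-5\right) 3 + 124 = \frac{5}{8} \cdot 3 + 124 = \frac{15}{8} + 124 = \frac{1007}{8}$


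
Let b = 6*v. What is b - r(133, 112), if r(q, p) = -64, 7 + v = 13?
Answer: 100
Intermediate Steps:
v = 6 (v = -7 + 13 = 6)
b = 36 (b = 6*6 = 36)
b - r(133, 112) = 36 - 1*(-64) = 36 + 64 = 100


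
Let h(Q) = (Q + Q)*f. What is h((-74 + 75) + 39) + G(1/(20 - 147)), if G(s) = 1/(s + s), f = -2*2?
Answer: -767/2 ≈ -383.50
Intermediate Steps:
f = -4
G(s) = 1/(2*s)
h(Q) = -8*Q (h(Q) = (Q + Q)*(-4) = (2*Q)*(-4) = -8*Q)
h((-74 + 75) + 39) + G(1/(20 - 147)) = -8*((-74 + 75) + 39) + 1/(2*(1/(20 - 147))) = -8*(1 + 39) + 1/(2*(1/(-127))) = -8*40 + 1/(2*(-1/127)) = -320 + (½)*(-127) = -320 - 127/2 = -767/2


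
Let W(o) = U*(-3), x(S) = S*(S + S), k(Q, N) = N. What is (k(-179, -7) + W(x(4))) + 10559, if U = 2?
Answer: 10546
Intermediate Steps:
x(S) = 2*S² (x(S) = S*(2*S) = 2*S²)
W(o) = -6 (W(o) = 2*(-3) = -6)
(k(-179, -7) + W(x(4))) + 10559 = (-7 - 6) + 10559 = -13 + 10559 = 10546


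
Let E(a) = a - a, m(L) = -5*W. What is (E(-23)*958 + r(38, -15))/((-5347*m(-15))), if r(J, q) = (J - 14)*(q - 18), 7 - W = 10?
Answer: 264/26735 ≈ 0.0098747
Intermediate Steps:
W = -3 (W = 7 - 1*10 = 7 - 10 = -3)
r(J, q) = (-18 + q)*(-14 + J) (r(J, q) = (-14 + J)*(-18 + q) = (-18 + q)*(-14 + J))
m(L) = 15 (m(L) = -5*(-3) = 15)
E(a) = 0
(E(-23)*958 + r(38, -15))/((-5347*m(-15))) = (0*958 + (252 - 18*38 - 14*(-15) + 38*(-15)))/((-5347*15)) = (0 + (252 - 684 + 210 - 570))/(-80205) = (0 - 792)*(-1/80205) = -792*(-1/80205) = 264/26735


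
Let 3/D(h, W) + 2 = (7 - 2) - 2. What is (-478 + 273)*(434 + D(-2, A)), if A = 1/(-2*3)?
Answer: -89585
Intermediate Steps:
A = -⅙ (A = 1/(-6) = -⅙ ≈ -0.16667)
D(h, W) = 3 (D(h, W) = 3/(-2 + ((7 - 2) - 2)) = 3/(-2 + (5 - 2)) = 3/(-2 + 3) = 3/1 = 3*1 = 3)
(-478 + 273)*(434 + D(-2, A)) = (-478 + 273)*(434 + 3) = -205*437 = -89585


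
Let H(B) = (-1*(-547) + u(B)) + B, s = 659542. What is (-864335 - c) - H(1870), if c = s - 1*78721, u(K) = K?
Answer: -1449443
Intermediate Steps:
c = 580821 (c = 659542 - 1*78721 = 659542 - 78721 = 580821)
H(B) = 547 + 2*B (H(B) = (-1*(-547) + B) + B = (547 + B) + B = 547 + 2*B)
(-864335 - c) - H(1870) = (-864335 - 1*580821) - (547 + 2*1870) = (-864335 - 580821) - (547 + 3740) = -1445156 - 1*4287 = -1445156 - 4287 = -1449443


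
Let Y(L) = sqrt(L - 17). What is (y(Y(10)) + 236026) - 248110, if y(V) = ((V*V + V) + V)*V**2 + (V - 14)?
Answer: -12049 - 13*I*sqrt(7) ≈ -12049.0 - 34.395*I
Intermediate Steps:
Y(L) = sqrt(-17 + L)
y(V) = -14 + V + V**2*(V**2 + 2*V) (y(V) = ((V**2 + V) + V)*V**2 + (-14 + V) = ((V + V**2) + V)*V**2 + (-14 + V) = (V**2 + 2*V)*V**2 + (-14 + V) = V**2*(V**2 + 2*V) + (-14 + V) = -14 + V + V**2*(V**2 + 2*V))
(y(Y(10)) + 236026) - 248110 = ((-14 + sqrt(-17 + 10) + (sqrt(-17 + 10))**4 + 2*(sqrt(-17 + 10))**3) + 236026) - 248110 = ((-14 + sqrt(-7) + (sqrt(-7))**4 + 2*(sqrt(-7))**3) + 236026) - 248110 = ((-14 + I*sqrt(7) + (I*sqrt(7))**4 + 2*(I*sqrt(7))**3) + 236026) - 248110 = ((-14 + I*sqrt(7) + 49 + 2*(-7*I*sqrt(7))) + 236026) - 248110 = ((-14 + I*sqrt(7) + 49 - 14*I*sqrt(7)) + 236026) - 248110 = ((35 - 13*I*sqrt(7)) + 236026) - 248110 = (236061 - 13*I*sqrt(7)) - 248110 = -12049 - 13*I*sqrt(7)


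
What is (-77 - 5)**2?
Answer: 6724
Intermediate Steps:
(-77 - 5)**2 = (-82)**2 = 6724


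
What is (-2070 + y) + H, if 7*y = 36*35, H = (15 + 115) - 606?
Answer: -2366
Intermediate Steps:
H = -476 (H = 130 - 606 = -476)
y = 180 (y = (36*35)/7 = (⅐)*1260 = 180)
(-2070 + y) + H = (-2070 + 180) - 476 = -1890 - 476 = -2366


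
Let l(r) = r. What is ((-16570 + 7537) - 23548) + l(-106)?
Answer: -32687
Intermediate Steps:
((-16570 + 7537) - 23548) + l(-106) = ((-16570 + 7537) - 23548) - 106 = (-9033 - 23548) - 106 = -32581 - 106 = -32687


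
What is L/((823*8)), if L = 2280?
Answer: 285/823 ≈ 0.34629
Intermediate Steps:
L/((823*8)) = 2280/((823*8)) = 2280/6584 = 2280*(1/6584) = 285/823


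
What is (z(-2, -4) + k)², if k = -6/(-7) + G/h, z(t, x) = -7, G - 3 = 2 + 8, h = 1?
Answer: 2304/49 ≈ 47.020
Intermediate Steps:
G = 13 (G = 3 + (2 + 8) = 3 + 10 = 13)
k = 97/7 (k = -6/(-7) + 13/1 = -6*(-⅐) + 13*1 = 6/7 + 13 = 97/7 ≈ 13.857)
(z(-2, -4) + k)² = (-7 + 97/7)² = (48/7)² = 2304/49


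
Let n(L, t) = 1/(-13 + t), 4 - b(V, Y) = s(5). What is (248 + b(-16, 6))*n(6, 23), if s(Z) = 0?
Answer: 126/5 ≈ 25.200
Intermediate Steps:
b(V, Y) = 4 (b(V, Y) = 4 - 1*0 = 4 + 0 = 4)
(248 + b(-16, 6))*n(6, 23) = (248 + 4)/(-13 + 23) = 252/10 = 252*(1/10) = 126/5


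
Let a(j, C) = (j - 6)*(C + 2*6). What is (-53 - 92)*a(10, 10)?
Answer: -12760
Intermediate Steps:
a(j, C) = (-6 + j)*(12 + C) (a(j, C) = (-6 + j)*(C + 12) = (-6 + j)*(12 + C))
(-53 - 92)*a(10, 10) = (-53 - 92)*(-72 - 6*10 + 12*10 + 10*10) = -145*(-72 - 60 + 120 + 100) = -145*88 = -12760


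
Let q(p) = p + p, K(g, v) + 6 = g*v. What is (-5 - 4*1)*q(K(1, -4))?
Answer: 180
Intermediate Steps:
K(g, v) = -6 + g*v
q(p) = 2*p
(-5 - 4*1)*q(K(1, -4)) = (-5 - 4*1)*(2*(-6 + 1*(-4))) = (-5 - 4)*(2*(-6 - 4)) = -18*(-10) = -9*(-20) = 180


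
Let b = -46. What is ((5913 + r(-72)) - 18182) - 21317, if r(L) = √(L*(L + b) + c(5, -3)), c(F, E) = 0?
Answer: -33586 + 12*√59 ≈ -33494.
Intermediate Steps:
r(L) = √(L*(-46 + L)) (r(L) = √(L*(L - 46) + 0) = √(L*(-46 + L) + 0) = √(L*(-46 + L)))
((5913 + r(-72)) - 18182) - 21317 = ((5913 + √(-72*(-46 - 72))) - 18182) - 21317 = ((5913 + √(-72*(-118))) - 18182) - 21317 = ((5913 + √8496) - 18182) - 21317 = ((5913 + 12*√59) - 18182) - 21317 = (-12269 + 12*√59) - 21317 = -33586 + 12*√59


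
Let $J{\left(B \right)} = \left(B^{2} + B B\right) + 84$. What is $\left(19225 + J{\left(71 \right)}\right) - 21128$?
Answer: $8263$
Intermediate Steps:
$J{\left(B \right)} = 84 + 2 B^{2}$ ($J{\left(B \right)} = \left(B^{2} + B^{2}\right) + 84 = 2 B^{2} + 84 = 84 + 2 B^{2}$)
$\left(19225 + J{\left(71 \right)}\right) - 21128 = \left(19225 + \left(84 + 2 \cdot 71^{2}\right)\right) - 21128 = \left(19225 + \left(84 + 2 \cdot 5041\right)\right) - 21128 = \left(19225 + \left(84 + 10082\right)\right) - 21128 = \left(19225 + 10166\right) - 21128 = 29391 - 21128 = 8263$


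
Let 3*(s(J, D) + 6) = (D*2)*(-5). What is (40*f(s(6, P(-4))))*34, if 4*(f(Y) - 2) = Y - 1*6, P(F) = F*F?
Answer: -58480/3 ≈ -19493.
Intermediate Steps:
P(F) = F²
s(J, D) = -6 - 10*D/3 (s(J, D) = -6 + ((D*2)*(-5))/3 = -6 + ((2*D)*(-5))/3 = -6 + (-10*D)/3 = -6 - 10*D/3)
f(Y) = ½ + Y/4 (f(Y) = 2 + (Y - 1*6)/4 = 2 + (Y - 6)/4 = 2 + (-6 + Y)/4 = 2 + (-3/2 + Y/4) = ½ + Y/4)
(40*f(s(6, P(-4))))*34 = (40*(½ + (-6 - 10/3*(-4)²)/4))*34 = (40*(½ + (-6 - 10/3*16)/4))*34 = (40*(½ + (-6 - 160/3)/4))*34 = (40*(½ + (¼)*(-178/3)))*34 = (40*(½ - 89/6))*34 = (40*(-43/3))*34 = -1720/3*34 = -58480/3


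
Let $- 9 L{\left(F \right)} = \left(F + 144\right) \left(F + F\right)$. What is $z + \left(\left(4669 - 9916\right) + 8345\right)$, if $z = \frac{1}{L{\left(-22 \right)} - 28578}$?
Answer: $\frac{780181723}{251834} \approx 3098.0$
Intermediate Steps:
$L{\left(F \right)} = - \frac{2 F \left(144 + F\right)}{9}$ ($L{\left(F \right)} = - \frac{\left(F + 144\right) \left(F + F\right)}{9} = - \frac{\left(144 + F\right) 2 F}{9} = - \frac{2 F \left(144 + F\right)}{9}$)
$z = - \frac{9}{251834}$ ($z = \frac{1}{\left(- \frac{2}{9}\right) \left(-22\right) \left(144 - 22\right) - 28578} = \frac{1}{\left(- \frac{2}{9}\right) \left(-22\right) 122 - 28578} = \frac{1}{\frac{5368}{9} - 28578} = \frac{1}{- \frac{251834}{9}} = - \frac{9}{251834} \approx -3.5738 \cdot 10^{-5}$)
$z + \left(\left(4669 - 9916\right) + 8345\right) = - \frac{9}{251834} + \left(\left(4669 - 9916\right) + 8345\right) = - \frac{9}{251834} + \left(-5247 + 8345\right) = - \frac{9}{251834} + 3098 = \frac{780181723}{251834}$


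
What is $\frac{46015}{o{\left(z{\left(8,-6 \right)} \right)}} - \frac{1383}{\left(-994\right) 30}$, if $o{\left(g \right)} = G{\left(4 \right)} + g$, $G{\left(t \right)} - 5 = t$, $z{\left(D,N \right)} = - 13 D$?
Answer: $- \frac{91469061}{188860} \approx -484.32$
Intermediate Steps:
$G{\left(t \right)} = 5 + t$
$o{\left(g \right)} = 9 + g$ ($o{\left(g \right)} = \left(5 + 4\right) + g = 9 + g$)
$\frac{46015}{o{\left(z{\left(8,-6 \right)} \right)}} - \frac{1383}{\left(-994\right) 30} = \frac{46015}{9 - 104} - \frac{1383}{\left(-994\right) 30} = \frac{46015}{9 - 104} - \frac{1383}{-29820} = \frac{46015}{-95} - - \frac{461}{9940} = 46015 \left(- \frac{1}{95}\right) + \frac{461}{9940} = - \frac{9203}{19} + \frac{461}{9940} = - \frac{91469061}{188860}$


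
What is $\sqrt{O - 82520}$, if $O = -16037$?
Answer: $i \sqrt{98557} \approx 313.94 i$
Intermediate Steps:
$\sqrt{O - 82520} = \sqrt{-16037 - 82520} = \sqrt{-98557} = i \sqrt{98557}$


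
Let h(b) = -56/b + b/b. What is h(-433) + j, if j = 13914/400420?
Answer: 100915071/86690930 ≈ 1.1641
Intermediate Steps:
j = 6957/200210 (j = 13914*(1/400420) = 6957/200210 ≈ 0.034748)
h(b) = 1 - 56/b (h(b) = -56/b + 1 = 1 - 56/b)
h(-433) + j = (-56 - 433)/(-433) + 6957/200210 = -1/433*(-489) + 6957/200210 = 489/433 + 6957/200210 = 100915071/86690930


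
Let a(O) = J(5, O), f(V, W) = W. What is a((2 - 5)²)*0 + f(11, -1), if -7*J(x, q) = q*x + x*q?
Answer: -1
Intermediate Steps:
J(x, q) = -2*q*x/7 (J(x, q) = -(q*x + x*q)/7 = -(q*x + q*x)/7 = -2*q*x/7)
a(O) = -10*O/7 (a(O) = -2/7*O*5 = -10*O/7)
a((2 - 5)²)*0 + f(11, -1) = -10*(2 - 5)²/7*0 - 1 = -10/7*(-3)²*0 - 1 = -10/7*9*0 - 1 = -90/7*0 - 1 = 0 - 1 = -1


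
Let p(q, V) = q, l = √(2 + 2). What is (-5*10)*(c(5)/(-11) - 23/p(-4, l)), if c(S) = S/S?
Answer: -6225/22 ≈ -282.95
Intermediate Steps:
l = 2 (l = √4 = 2)
c(S) = 1
(-5*10)*(c(5)/(-11) - 23/p(-4, l)) = (-5*10)*(1/(-11) - 23/(-4)) = -50*(1*(-1/11) - 23*(-¼)) = -50*(-1/11 + 23/4) = -50*249/44 = -6225/22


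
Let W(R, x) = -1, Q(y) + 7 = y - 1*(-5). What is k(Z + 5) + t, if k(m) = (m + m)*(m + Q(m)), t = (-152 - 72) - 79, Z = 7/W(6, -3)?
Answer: -279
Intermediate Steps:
Q(y) = -2 + y (Q(y) = -7 + (y - 1*(-5)) = -7 + (y + 5) = -7 + (5 + y) = -2 + y)
Z = -7 (Z = 7/(-1) = 7*(-1) = -7)
t = -303 (t = -224 - 79 = -303)
k(m) = 2*m*(-2 + 2*m) (k(m) = (m + m)*(m + (-2 + m)) = (2*m)*(-2 + 2*m) = 2*m*(-2 + 2*m))
k(Z + 5) + t = 4*(-7 + 5)*(-1 + (-7 + 5)) - 303 = 4*(-2)*(-1 - 2) - 303 = 4*(-2)*(-3) - 303 = 24 - 303 = -279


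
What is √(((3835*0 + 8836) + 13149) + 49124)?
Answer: 3*√7901 ≈ 266.66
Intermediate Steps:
√(((3835*0 + 8836) + 13149) + 49124) = √(((0 + 8836) + 13149) + 49124) = √((8836 + 13149) + 49124) = √(21985 + 49124) = √71109 = 3*√7901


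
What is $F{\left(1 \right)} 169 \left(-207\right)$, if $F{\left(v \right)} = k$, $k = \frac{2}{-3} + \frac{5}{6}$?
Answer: $- \frac{11661}{2} \approx -5830.5$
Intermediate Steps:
$k = \frac{1}{6}$ ($k = 2 \left(- \frac{1}{3}\right) + 5 \cdot \frac{1}{6} = - \frac{2}{3} + \frac{5}{6} = \frac{1}{6} \approx 0.16667$)
$F{\left(v \right)} = \frac{1}{6}$
$F{\left(1 \right)} 169 \left(-207\right) = \frac{1}{6} \cdot 169 \left(-207\right) = \frac{169}{6} \left(-207\right) = - \frac{11661}{2}$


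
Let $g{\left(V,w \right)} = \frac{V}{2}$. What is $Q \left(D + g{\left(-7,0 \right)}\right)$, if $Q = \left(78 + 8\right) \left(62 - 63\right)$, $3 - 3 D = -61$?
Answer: $- \frac{4601}{3} \approx -1533.7$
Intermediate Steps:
$D = \frac{64}{3}$ ($D = 1 - - \frac{61}{3} = 1 + \frac{61}{3} = \frac{64}{3} \approx 21.333$)
$g{\left(V,w \right)} = \frac{V}{2}$ ($g{\left(V,w \right)} = V \frac{1}{2} = \frac{V}{2}$)
$Q = -86$ ($Q = 86 \left(-1\right) = -86$)
$Q \left(D + g{\left(-7,0 \right)}\right) = - 86 \left(\frac{64}{3} + \frac{1}{2} \left(-7\right)\right) = - 86 \left(\frac{64}{3} - \frac{7}{2}\right) = \left(-86\right) \frac{107}{6} = - \frac{4601}{3}$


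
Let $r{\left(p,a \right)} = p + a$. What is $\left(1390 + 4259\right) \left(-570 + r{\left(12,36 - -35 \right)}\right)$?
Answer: $-2751063$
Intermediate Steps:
$r{\left(p,a \right)} = a + p$
$\left(1390 + 4259\right) \left(-570 + r{\left(12,36 - -35 \right)}\right) = \left(1390 + 4259\right) \left(-570 + \left(\left(36 - -35\right) + 12\right)\right) = 5649 \left(-570 + \left(\left(36 + 35\right) + 12\right)\right) = 5649 \left(-570 + \left(71 + 12\right)\right) = 5649 \left(-570 + 83\right) = 5649 \left(-487\right) = -2751063$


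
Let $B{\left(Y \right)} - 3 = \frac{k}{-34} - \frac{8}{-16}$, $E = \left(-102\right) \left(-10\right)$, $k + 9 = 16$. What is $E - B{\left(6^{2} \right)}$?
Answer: $\frac{17284}{17} \approx 1016.7$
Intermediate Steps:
$k = 7$ ($k = -9 + 16 = 7$)
$E = 1020$
$B{\left(Y \right)} = \frac{56}{17}$ ($B{\left(Y \right)} = 3 + \left(\frac{7}{-34} - \frac{8}{-16}\right) = 3 + \left(7 \left(- \frac{1}{34}\right) - - \frac{1}{2}\right) = 3 + \left(- \frac{7}{34} + \frac{1}{2}\right) = 3 + \frac{5}{17} = \frac{56}{17}$)
$E - B{\left(6^{2} \right)} = 1020 - \frac{56}{17} = \frac{17284}{17}$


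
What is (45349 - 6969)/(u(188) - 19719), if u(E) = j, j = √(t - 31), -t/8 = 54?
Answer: -189203805/97209856 - 9595*I*√463/97209856 ≈ -1.9463 - 0.0021239*I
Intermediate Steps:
t = -432 (t = -8*54 = -432)
j = I*√463 (j = √(-432 - 31) = √(-463) = I*√463 ≈ 21.517*I)
u(E) = I*√463
(45349 - 6969)/(u(188) - 19719) = (45349 - 6969)/(I*√463 - 19719) = 38380/(-19719 + I*√463)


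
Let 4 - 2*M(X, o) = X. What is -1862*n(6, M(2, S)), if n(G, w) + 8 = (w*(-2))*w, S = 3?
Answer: 18620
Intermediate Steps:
M(X, o) = 2 - X/2
n(G, w) = -8 - 2*w² (n(G, w) = -8 + (w*(-2))*w = -8 + (-2*w)*w = -8 - 2*w²)
-1862*n(6, M(2, S)) = -1862*(-8 - 2*(2 - ½*2)²) = -1862*(-8 - 2*(2 - 1)²) = -1862*(-8 - 2*1²) = -1862*(-8 - 2*1) = -1862*(-8 - 2) = -1862*(-10) = 18620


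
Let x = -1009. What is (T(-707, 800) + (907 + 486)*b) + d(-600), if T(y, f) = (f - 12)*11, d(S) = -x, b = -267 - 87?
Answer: -483445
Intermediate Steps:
b = -354
d(S) = 1009 (d(S) = -1*(-1009) = 1009)
T(y, f) = -132 + 11*f (T(y, f) = (-12 + f)*11 = -132 + 11*f)
(T(-707, 800) + (907 + 486)*b) + d(-600) = ((-132 + 11*800) + (907 + 486)*(-354)) + 1009 = ((-132 + 8800) + 1393*(-354)) + 1009 = (8668 - 493122) + 1009 = -484454 + 1009 = -483445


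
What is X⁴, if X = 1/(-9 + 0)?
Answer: 1/6561 ≈ 0.00015242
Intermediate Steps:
X = -⅑ (X = 1/(-9) = -⅑ ≈ -0.11111)
X⁴ = (-⅑)⁴ = 1/6561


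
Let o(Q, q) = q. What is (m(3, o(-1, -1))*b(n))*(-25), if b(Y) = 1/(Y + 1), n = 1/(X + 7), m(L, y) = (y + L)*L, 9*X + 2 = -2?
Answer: -4425/34 ≈ -130.15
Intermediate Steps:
X = -4/9 (X = -2/9 + (⅑)*(-2) = -2/9 - 2/9 = -4/9 ≈ -0.44444)
m(L, y) = L*(L + y) (m(L, y) = (L + y)*L = L*(L + y))
n = 9/59 (n = 1/(-4/9 + 7) = 1/(59/9) = 9/59 ≈ 0.15254)
b(Y) = 1/(1 + Y)
(m(3, o(-1, -1))*b(n))*(-25) = ((3*(3 - 1))/(1 + 9/59))*(-25) = ((3*2)/(68/59))*(-25) = (6*(59/68))*(-25) = (177/34)*(-25) = -4425/34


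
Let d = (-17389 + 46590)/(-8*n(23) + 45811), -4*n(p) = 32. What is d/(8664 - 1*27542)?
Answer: -29201/866028250 ≈ -3.3718e-5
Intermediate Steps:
n(p) = -8 (n(p) = -1/4*32 = -8)
d = 29201/45875 (d = (-17389 + 46590)/(-8*(-8) + 45811) = 29201/(64 + 45811) = 29201/45875 ≈ 0.63653)
d/(8664 - 1*27542) = 29201/(45875*(8664 - 1*27542)) = 29201/(45875*(8664 - 27542)) = (29201/45875)/(-18878) = (29201/45875)*(-1/18878) = -29201/866028250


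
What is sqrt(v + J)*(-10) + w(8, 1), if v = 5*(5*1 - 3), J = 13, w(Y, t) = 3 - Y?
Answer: -5 - 10*sqrt(23) ≈ -52.958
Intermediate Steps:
v = 10 (v = 5*(5 - 3) = 5*2 = 10)
sqrt(v + J)*(-10) + w(8, 1) = sqrt(10 + 13)*(-10) + (3 - 1*8) = sqrt(23)*(-10) + (3 - 8) = -10*sqrt(23) - 5 = -5 - 10*sqrt(23)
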